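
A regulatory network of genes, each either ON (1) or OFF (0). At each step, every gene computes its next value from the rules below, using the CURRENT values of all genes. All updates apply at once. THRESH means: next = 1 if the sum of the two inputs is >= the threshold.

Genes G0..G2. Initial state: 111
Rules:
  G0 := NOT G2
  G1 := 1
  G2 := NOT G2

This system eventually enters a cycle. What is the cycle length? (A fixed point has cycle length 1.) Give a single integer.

Answer: 2

Derivation:
Step 0: 111
Step 1: G0=NOT G2=NOT 1=0 G1=1(const) G2=NOT G2=NOT 1=0 -> 010
Step 2: G0=NOT G2=NOT 0=1 G1=1(const) G2=NOT G2=NOT 0=1 -> 111
State from step 2 equals state from step 0 -> cycle length 2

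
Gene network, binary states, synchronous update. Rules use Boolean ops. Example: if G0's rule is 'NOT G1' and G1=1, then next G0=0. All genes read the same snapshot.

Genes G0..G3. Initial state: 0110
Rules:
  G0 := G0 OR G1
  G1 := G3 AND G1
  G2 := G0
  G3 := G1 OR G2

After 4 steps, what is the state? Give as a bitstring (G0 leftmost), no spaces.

Step 1: G0=G0|G1=0|1=1 G1=G3&G1=0&1=0 G2=G0=0 G3=G1|G2=1|1=1 -> 1001
Step 2: G0=G0|G1=1|0=1 G1=G3&G1=1&0=0 G2=G0=1 G3=G1|G2=0|0=0 -> 1010
Step 3: G0=G0|G1=1|0=1 G1=G3&G1=0&0=0 G2=G0=1 G3=G1|G2=0|1=1 -> 1011
Step 4: G0=G0|G1=1|0=1 G1=G3&G1=1&0=0 G2=G0=1 G3=G1|G2=0|1=1 -> 1011

1011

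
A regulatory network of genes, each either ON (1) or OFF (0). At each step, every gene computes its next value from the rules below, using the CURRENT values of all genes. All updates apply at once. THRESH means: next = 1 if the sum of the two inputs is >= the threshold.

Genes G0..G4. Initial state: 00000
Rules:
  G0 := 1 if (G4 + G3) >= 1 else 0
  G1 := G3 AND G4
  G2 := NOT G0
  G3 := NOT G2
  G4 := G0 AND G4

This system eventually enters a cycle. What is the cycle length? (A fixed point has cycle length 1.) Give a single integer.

Answer: 3

Derivation:
Step 0: 00000
Step 1: G0=(0+0>=1)=0 G1=G3&G4=0&0=0 G2=NOT G0=NOT 0=1 G3=NOT G2=NOT 0=1 G4=G0&G4=0&0=0 -> 00110
Step 2: G0=(0+1>=1)=1 G1=G3&G4=1&0=0 G2=NOT G0=NOT 0=1 G3=NOT G2=NOT 1=0 G4=G0&G4=0&0=0 -> 10100
Step 3: G0=(0+0>=1)=0 G1=G3&G4=0&0=0 G2=NOT G0=NOT 1=0 G3=NOT G2=NOT 1=0 G4=G0&G4=1&0=0 -> 00000
State from step 3 equals state from step 0 -> cycle length 3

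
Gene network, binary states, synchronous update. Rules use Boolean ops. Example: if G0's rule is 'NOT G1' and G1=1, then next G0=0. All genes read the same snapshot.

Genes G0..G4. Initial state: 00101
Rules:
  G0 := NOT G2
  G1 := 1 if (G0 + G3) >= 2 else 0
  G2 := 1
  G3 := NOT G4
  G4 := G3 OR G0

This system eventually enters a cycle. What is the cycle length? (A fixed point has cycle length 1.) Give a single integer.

Step 0: 00101
Step 1: G0=NOT G2=NOT 1=0 G1=(0+0>=2)=0 G2=1(const) G3=NOT G4=NOT 1=0 G4=G3|G0=0|0=0 -> 00100
Step 2: G0=NOT G2=NOT 1=0 G1=(0+0>=2)=0 G2=1(const) G3=NOT G4=NOT 0=1 G4=G3|G0=0|0=0 -> 00110
Step 3: G0=NOT G2=NOT 1=0 G1=(0+1>=2)=0 G2=1(const) G3=NOT G4=NOT 0=1 G4=G3|G0=1|0=1 -> 00111
Step 4: G0=NOT G2=NOT 1=0 G1=(0+1>=2)=0 G2=1(const) G3=NOT G4=NOT 1=0 G4=G3|G0=1|0=1 -> 00101
State from step 4 equals state from step 0 -> cycle length 4

Answer: 4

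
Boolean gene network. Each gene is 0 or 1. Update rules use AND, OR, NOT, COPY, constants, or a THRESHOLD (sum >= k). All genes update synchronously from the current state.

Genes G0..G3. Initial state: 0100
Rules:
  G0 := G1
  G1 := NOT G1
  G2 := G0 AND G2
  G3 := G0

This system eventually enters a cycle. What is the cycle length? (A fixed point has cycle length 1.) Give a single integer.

Answer: 2

Derivation:
Step 0: 0100
Step 1: G0=G1=1 G1=NOT G1=NOT 1=0 G2=G0&G2=0&0=0 G3=G0=0 -> 1000
Step 2: G0=G1=0 G1=NOT G1=NOT 0=1 G2=G0&G2=1&0=0 G3=G0=1 -> 0101
Step 3: G0=G1=1 G1=NOT G1=NOT 1=0 G2=G0&G2=0&0=0 G3=G0=0 -> 1000
State from step 3 equals state from step 1 -> cycle length 2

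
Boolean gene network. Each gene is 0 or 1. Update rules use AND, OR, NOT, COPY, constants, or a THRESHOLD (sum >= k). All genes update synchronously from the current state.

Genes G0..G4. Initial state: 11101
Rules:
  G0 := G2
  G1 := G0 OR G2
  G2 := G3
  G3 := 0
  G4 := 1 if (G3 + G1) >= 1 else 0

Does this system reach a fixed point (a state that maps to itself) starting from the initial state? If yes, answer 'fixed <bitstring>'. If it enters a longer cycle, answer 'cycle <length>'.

Answer: fixed 00000

Derivation:
Step 0: 11101
Step 1: G0=G2=1 G1=G0|G2=1|1=1 G2=G3=0 G3=0(const) G4=(0+1>=1)=1 -> 11001
Step 2: G0=G2=0 G1=G0|G2=1|0=1 G2=G3=0 G3=0(const) G4=(0+1>=1)=1 -> 01001
Step 3: G0=G2=0 G1=G0|G2=0|0=0 G2=G3=0 G3=0(const) G4=(0+1>=1)=1 -> 00001
Step 4: G0=G2=0 G1=G0|G2=0|0=0 G2=G3=0 G3=0(const) G4=(0+0>=1)=0 -> 00000
Step 5: G0=G2=0 G1=G0|G2=0|0=0 G2=G3=0 G3=0(const) G4=(0+0>=1)=0 -> 00000
Fixed point reached at step 4: 00000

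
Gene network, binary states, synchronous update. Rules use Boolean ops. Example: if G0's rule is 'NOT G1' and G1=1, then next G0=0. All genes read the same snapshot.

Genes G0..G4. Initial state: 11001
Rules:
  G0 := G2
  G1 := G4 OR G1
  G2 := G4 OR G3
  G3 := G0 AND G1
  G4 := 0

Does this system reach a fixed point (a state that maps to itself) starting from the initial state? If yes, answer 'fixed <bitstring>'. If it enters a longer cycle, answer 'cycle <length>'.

Step 0: 11001
Step 1: G0=G2=0 G1=G4|G1=1|1=1 G2=G4|G3=1|0=1 G3=G0&G1=1&1=1 G4=0(const) -> 01110
Step 2: G0=G2=1 G1=G4|G1=0|1=1 G2=G4|G3=0|1=1 G3=G0&G1=0&1=0 G4=0(const) -> 11100
Step 3: G0=G2=1 G1=G4|G1=0|1=1 G2=G4|G3=0|0=0 G3=G0&G1=1&1=1 G4=0(const) -> 11010
Step 4: G0=G2=0 G1=G4|G1=0|1=1 G2=G4|G3=0|1=1 G3=G0&G1=1&1=1 G4=0(const) -> 01110
Cycle of length 3 starting at step 1 -> no fixed point

Answer: cycle 3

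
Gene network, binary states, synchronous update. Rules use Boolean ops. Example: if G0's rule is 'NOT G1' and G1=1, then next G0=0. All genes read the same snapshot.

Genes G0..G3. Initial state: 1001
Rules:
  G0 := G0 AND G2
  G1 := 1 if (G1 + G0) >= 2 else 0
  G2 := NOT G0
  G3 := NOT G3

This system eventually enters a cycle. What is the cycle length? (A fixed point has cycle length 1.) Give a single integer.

Answer: 2

Derivation:
Step 0: 1001
Step 1: G0=G0&G2=1&0=0 G1=(0+1>=2)=0 G2=NOT G0=NOT 1=0 G3=NOT G3=NOT 1=0 -> 0000
Step 2: G0=G0&G2=0&0=0 G1=(0+0>=2)=0 G2=NOT G0=NOT 0=1 G3=NOT G3=NOT 0=1 -> 0011
Step 3: G0=G0&G2=0&1=0 G1=(0+0>=2)=0 G2=NOT G0=NOT 0=1 G3=NOT G3=NOT 1=0 -> 0010
Step 4: G0=G0&G2=0&1=0 G1=(0+0>=2)=0 G2=NOT G0=NOT 0=1 G3=NOT G3=NOT 0=1 -> 0011
State from step 4 equals state from step 2 -> cycle length 2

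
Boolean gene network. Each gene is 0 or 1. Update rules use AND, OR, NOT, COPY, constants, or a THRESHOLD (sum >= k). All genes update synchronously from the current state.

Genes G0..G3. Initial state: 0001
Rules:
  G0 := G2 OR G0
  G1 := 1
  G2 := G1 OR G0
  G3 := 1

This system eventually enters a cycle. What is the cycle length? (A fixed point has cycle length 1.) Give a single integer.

Step 0: 0001
Step 1: G0=G2|G0=0|0=0 G1=1(const) G2=G1|G0=0|0=0 G3=1(const) -> 0101
Step 2: G0=G2|G0=0|0=0 G1=1(const) G2=G1|G0=1|0=1 G3=1(const) -> 0111
Step 3: G0=G2|G0=1|0=1 G1=1(const) G2=G1|G0=1|0=1 G3=1(const) -> 1111
Step 4: G0=G2|G0=1|1=1 G1=1(const) G2=G1|G0=1|1=1 G3=1(const) -> 1111
State from step 4 equals state from step 3 -> cycle length 1

Answer: 1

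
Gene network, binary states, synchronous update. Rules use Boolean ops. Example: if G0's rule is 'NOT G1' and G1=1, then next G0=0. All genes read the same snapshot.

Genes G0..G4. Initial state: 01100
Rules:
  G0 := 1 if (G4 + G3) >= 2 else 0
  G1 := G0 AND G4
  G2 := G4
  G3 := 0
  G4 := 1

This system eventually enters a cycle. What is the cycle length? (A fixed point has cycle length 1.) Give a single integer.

Answer: 1

Derivation:
Step 0: 01100
Step 1: G0=(0+0>=2)=0 G1=G0&G4=0&0=0 G2=G4=0 G3=0(const) G4=1(const) -> 00001
Step 2: G0=(1+0>=2)=0 G1=G0&G4=0&1=0 G2=G4=1 G3=0(const) G4=1(const) -> 00101
Step 3: G0=(1+0>=2)=0 G1=G0&G4=0&1=0 G2=G4=1 G3=0(const) G4=1(const) -> 00101
State from step 3 equals state from step 2 -> cycle length 1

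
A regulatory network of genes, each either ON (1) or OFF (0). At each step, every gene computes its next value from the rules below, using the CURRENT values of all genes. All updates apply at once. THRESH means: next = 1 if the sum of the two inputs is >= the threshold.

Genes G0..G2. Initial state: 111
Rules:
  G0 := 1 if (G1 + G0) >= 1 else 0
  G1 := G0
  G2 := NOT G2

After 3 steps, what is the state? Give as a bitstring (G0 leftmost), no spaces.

Step 1: G0=(1+1>=1)=1 G1=G0=1 G2=NOT G2=NOT 1=0 -> 110
Step 2: G0=(1+1>=1)=1 G1=G0=1 G2=NOT G2=NOT 0=1 -> 111
Step 3: G0=(1+1>=1)=1 G1=G0=1 G2=NOT G2=NOT 1=0 -> 110

110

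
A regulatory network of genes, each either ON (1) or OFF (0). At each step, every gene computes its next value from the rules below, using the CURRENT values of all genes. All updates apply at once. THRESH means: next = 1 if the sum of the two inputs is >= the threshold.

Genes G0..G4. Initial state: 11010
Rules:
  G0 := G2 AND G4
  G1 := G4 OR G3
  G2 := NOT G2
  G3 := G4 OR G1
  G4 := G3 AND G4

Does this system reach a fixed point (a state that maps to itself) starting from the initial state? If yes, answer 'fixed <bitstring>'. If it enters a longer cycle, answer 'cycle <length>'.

Answer: cycle 2

Derivation:
Step 0: 11010
Step 1: G0=G2&G4=0&0=0 G1=G4|G3=0|1=1 G2=NOT G2=NOT 0=1 G3=G4|G1=0|1=1 G4=G3&G4=1&0=0 -> 01110
Step 2: G0=G2&G4=1&0=0 G1=G4|G3=0|1=1 G2=NOT G2=NOT 1=0 G3=G4|G1=0|1=1 G4=G3&G4=1&0=0 -> 01010
Step 3: G0=G2&G4=0&0=0 G1=G4|G3=0|1=1 G2=NOT G2=NOT 0=1 G3=G4|G1=0|1=1 G4=G3&G4=1&0=0 -> 01110
Cycle of length 2 starting at step 1 -> no fixed point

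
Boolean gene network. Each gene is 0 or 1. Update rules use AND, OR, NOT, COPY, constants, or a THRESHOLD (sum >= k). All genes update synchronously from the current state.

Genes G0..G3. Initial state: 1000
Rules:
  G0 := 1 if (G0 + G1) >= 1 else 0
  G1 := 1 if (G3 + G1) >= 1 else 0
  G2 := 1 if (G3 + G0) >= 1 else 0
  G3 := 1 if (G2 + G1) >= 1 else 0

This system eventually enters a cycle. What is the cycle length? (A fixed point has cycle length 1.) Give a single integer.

Answer: 1

Derivation:
Step 0: 1000
Step 1: G0=(1+0>=1)=1 G1=(0+0>=1)=0 G2=(0+1>=1)=1 G3=(0+0>=1)=0 -> 1010
Step 2: G0=(1+0>=1)=1 G1=(0+0>=1)=0 G2=(0+1>=1)=1 G3=(1+0>=1)=1 -> 1011
Step 3: G0=(1+0>=1)=1 G1=(1+0>=1)=1 G2=(1+1>=1)=1 G3=(1+0>=1)=1 -> 1111
Step 4: G0=(1+1>=1)=1 G1=(1+1>=1)=1 G2=(1+1>=1)=1 G3=(1+1>=1)=1 -> 1111
State from step 4 equals state from step 3 -> cycle length 1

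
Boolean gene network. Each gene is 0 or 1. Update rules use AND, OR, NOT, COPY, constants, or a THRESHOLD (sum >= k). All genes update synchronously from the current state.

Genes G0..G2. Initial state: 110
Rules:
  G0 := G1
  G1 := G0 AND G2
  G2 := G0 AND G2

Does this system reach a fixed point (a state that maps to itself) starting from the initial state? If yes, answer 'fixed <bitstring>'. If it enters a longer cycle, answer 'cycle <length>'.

Step 0: 110
Step 1: G0=G1=1 G1=G0&G2=1&0=0 G2=G0&G2=1&0=0 -> 100
Step 2: G0=G1=0 G1=G0&G2=1&0=0 G2=G0&G2=1&0=0 -> 000
Step 3: G0=G1=0 G1=G0&G2=0&0=0 G2=G0&G2=0&0=0 -> 000
Fixed point reached at step 2: 000

Answer: fixed 000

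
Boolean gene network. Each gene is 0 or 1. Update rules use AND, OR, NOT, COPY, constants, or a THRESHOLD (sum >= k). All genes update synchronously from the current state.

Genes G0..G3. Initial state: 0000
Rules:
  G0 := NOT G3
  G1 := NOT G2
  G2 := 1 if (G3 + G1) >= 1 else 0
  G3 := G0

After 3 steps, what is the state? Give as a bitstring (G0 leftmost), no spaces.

Step 1: G0=NOT G3=NOT 0=1 G1=NOT G2=NOT 0=1 G2=(0+0>=1)=0 G3=G0=0 -> 1100
Step 2: G0=NOT G3=NOT 0=1 G1=NOT G2=NOT 0=1 G2=(0+1>=1)=1 G3=G0=1 -> 1111
Step 3: G0=NOT G3=NOT 1=0 G1=NOT G2=NOT 1=0 G2=(1+1>=1)=1 G3=G0=1 -> 0011

0011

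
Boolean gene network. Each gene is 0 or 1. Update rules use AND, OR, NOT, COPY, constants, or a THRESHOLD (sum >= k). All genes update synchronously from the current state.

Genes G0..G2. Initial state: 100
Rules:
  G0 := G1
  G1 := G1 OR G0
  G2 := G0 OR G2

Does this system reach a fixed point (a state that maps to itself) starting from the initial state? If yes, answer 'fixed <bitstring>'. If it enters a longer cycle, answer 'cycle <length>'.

Step 0: 100
Step 1: G0=G1=0 G1=G1|G0=0|1=1 G2=G0|G2=1|0=1 -> 011
Step 2: G0=G1=1 G1=G1|G0=1|0=1 G2=G0|G2=0|1=1 -> 111
Step 3: G0=G1=1 G1=G1|G0=1|1=1 G2=G0|G2=1|1=1 -> 111
Fixed point reached at step 2: 111

Answer: fixed 111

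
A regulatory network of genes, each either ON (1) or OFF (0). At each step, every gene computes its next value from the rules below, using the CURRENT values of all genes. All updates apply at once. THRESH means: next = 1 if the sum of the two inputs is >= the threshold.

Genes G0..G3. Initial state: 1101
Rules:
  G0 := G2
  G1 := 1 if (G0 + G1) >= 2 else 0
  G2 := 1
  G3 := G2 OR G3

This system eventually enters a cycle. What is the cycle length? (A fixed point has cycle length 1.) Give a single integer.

Answer: 1

Derivation:
Step 0: 1101
Step 1: G0=G2=0 G1=(1+1>=2)=1 G2=1(const) G3=G2|G3=0|1=1 -> 0111
Step 2: G0=G2=1 G1=(0+1>=2)=0 G2=1(const) G3=G2|G3=1|1=1 -> 1011
Step 3: G0=G2=1 G1=(1+0>=2)=0 G2=1(const) G3=G2|G3=1|1=1 -> 1011
State from step 3 equals state from step 2 -> cycle length 1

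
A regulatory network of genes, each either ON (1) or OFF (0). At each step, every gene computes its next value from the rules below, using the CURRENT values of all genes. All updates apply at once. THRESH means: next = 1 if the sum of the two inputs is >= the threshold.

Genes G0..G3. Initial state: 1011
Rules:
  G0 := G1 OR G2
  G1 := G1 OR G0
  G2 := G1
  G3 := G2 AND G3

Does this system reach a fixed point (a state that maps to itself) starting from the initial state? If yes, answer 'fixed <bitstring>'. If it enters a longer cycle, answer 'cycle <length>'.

Answer: fixed 1110

Derivation:
Step 0: 1011
Step 1: G0=G1|G2=0|1=1 G1=G1|G0=0|1=1 G2=G1=0 G3=G2&G3=1&1=1 -> 1101
Step 2: G0=G1|G2=1|0=1 G1=G1|G0=1|1=1 G2=G1=1 G3=G2&G3=0&1=0 -> 1110
Step 3: G0=G1|G2=1|1=1 G1=G1|G0=1|1=1 G2=G1=1 G3=G2&G3=1&0=0 -> 1110
Fixed point reached at step 2: 1110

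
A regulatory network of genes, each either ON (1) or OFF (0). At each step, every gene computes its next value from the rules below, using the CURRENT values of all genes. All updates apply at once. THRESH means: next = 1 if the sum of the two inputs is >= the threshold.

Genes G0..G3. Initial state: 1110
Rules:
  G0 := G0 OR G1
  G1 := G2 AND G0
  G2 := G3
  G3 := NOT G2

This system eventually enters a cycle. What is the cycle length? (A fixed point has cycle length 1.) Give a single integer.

Answer: 4

Derivation:
Step 0: 1110
Step 1: G0=G0|G1=1|1=1 G1=G2&G0=1&1=1 G2=G3=0 G3=NOT G2=NOT 1=0 -> 1100
Step 2: G0=G0|G1=1|1=1 G1=G2&G0=0&1=0 G2=G3=0 G3=NOT G2=NOT 0=1 -> 1001
Step 3: G0=G0|G1=1|0=1 G1=G2&G0=0&1=0 G2=G3=1 G3=NOT G2=NOT 0=1 -> 1011
Step 4: G0=G0|G1=1|0=1 G1=G2&G0=1&1=1 G2=G3=1 G3=NOT G2=NOT 1=0 -> 1110
State from step 4 equals state from step 0 -> cycle length 4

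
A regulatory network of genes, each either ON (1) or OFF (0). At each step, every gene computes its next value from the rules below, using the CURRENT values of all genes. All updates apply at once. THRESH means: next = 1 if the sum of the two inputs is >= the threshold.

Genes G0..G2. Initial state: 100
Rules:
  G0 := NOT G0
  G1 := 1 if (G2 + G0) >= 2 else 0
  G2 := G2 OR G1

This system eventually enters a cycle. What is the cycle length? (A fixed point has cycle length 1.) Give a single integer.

Step 0: 100
Step 1: G0=NOT G0=NOT 1=0 G1=(0+1>=2)=0 G2=G2|G1=0|0=0 -> 000
Step 2: G0=NOT G0=NOT 0=1 G1=(0+0>=2)=0 G2=G2|G1=0|0=0 -> 100
State from step 2 equals state from step 0 -> cycle length 2

Answer: 2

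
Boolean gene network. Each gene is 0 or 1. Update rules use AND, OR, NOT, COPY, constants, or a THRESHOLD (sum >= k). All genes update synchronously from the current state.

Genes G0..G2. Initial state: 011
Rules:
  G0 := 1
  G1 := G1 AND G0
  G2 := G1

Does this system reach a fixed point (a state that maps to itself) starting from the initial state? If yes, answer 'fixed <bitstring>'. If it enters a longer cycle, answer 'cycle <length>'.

Step 0: 011
Step 1: G0=1(const) G1=G1&G0=1&0=0 G2=G1=1 -> 101
Step 2: G0=1(const) G1=G1&G0=0&1=0 G2=G1=0 -> 100
Step 3: G0=1(const) G1=G1&G0=0&1=0 G2=G1=0 -> 100
Fixed point reached at step 2: 100

Answer: fixed 100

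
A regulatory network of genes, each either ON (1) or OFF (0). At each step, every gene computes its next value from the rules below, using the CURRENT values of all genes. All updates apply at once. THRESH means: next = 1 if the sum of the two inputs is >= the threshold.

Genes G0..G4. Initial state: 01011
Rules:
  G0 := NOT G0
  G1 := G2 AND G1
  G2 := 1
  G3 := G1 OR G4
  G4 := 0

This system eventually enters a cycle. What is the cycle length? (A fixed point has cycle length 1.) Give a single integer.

Answer: 2

Derivation:
Step 0: 01011
Step 1: G0=NOT G0=NOT 0=1 G1=G2&G1=0&1=0 G2=1(const) G3=G1|G4=1|1=1 G4=0(const) -> 10110
Step 2: G0=NOT G0=NOT 1=0 G1=G2&G1=1&0=0 G2=1(const) G3=G1|G4=0|0=0 G4=0(const) -> 00100
Step 3: G0=NOT G0=NOT 0=1 G1=G2&G1=1&0=0 G2=1(const) G3=G1|G4=0|0=0 G4=0(const) -> 10100
Step 4: G0=NOT G0=NOT 1=0 G1=G2&G1=1&0=0 G2=1(const) G3=G1|G4=0|0=0 G4=0(const) -> 00100
State from step 4 equals state from step 2 -> cycle length 2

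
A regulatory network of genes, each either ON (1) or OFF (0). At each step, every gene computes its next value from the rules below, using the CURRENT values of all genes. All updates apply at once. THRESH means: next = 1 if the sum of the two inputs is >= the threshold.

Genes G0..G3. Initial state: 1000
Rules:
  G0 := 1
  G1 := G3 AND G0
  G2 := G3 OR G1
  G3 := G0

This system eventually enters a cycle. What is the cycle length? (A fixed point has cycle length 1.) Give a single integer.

Answer: 1

Derivation:
Step 0: 1000
Step 1: G0=1(const) G1=G3&G0=0&1=0 G2=G3|G1=0|0=0 G3=G0=1 -> 1001
Step 2: G0=1(const) G1=G3&G0=1&1=1 G2=G3|G1=1|0=1 G3=G0=1 -> 1111
Step 3: G0=1(const) G1=G3&G0=1&1=1 G2=G3|G1=1|1=1 G3=G0=1 -> 1111
State from step 3 equals state from step 2 -> cycle length 1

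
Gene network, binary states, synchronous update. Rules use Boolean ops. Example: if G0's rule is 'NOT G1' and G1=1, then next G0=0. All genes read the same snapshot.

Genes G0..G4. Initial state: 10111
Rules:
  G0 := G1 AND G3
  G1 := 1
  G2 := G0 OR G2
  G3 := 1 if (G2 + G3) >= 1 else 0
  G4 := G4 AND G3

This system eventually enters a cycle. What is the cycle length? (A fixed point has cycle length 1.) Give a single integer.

Step 0: 10111
Step 1: G0=G1&G3=0&1=0 G1=1(const) G2=G0|G2=1|1=1 G3=(1+1>=1)=1 G4=G4&G3=1&1=1 -> 01111
Step 2: G0=G1&G3=1&1=1 G1=1(const) G2=G0|G2=0|1=1 G3=(1+1>=1)=1 G4=G4&G3=1&1=1 -> 11111
Step 3: G0=G1&G3=1&1=1 G1=1(const) G2=G0|G2=1|1=1 G3=(1+1>=1)=1 G4=G4&G3=1&1=1 -> 11111
State from step 3 equals state from step 2 -> cycle length 1

Answer: 1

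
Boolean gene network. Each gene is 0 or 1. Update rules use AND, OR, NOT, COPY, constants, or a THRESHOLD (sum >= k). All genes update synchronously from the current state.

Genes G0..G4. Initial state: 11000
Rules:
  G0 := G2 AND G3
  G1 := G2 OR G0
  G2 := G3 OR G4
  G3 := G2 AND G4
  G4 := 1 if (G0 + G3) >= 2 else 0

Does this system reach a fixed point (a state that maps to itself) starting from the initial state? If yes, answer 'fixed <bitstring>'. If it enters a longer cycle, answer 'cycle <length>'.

Step 0: 11000
Step 1: G0=G2&G3=0&0=0 G1=G2|G0=0|1=1 G2=G3|G4=0|0=0 G3=G2&G4=0&0=0 G4=(1+0>=2)=0 -> 01000
Step 2: G0=G2&G3=0&0=0 G1=G2|G0=0|0=0 G2=G3|G4=0|0=0 G3=G2&G4=0&0=0 G4=(0+0>=2)=0 -> 00000
Step 3: G0=G2&G3=0&0=0 G1=G2|G0=0|0=0 G2=G3|G4=0|0=0 G3=G2&G4=0&0=0 G4=(0+0>=2)=0 -> 00000
Fixed point reached at step 2: 00000

Answer: fixed 00000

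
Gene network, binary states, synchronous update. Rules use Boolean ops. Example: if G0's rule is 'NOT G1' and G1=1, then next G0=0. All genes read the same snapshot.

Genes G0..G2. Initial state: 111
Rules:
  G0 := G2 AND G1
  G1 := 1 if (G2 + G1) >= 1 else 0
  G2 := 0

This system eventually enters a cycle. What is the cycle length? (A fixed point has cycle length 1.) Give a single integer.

Step 0: 111
Step 1: G0=G2&G1=1&1=1 G1=(1+1>=1)=1 G2=0(const) -> 110
Step 2: G0=G2&G1=0&1=0 G1=(0+1>=1)=1 G2=0(const) -> 010
Step 3: G0=G2&G1=0&1=0 G1=(0+1>=1)=1 G2=0(const) -> 010
State from step 3 equals state from step 2 -> cycle length 1

Answer: 1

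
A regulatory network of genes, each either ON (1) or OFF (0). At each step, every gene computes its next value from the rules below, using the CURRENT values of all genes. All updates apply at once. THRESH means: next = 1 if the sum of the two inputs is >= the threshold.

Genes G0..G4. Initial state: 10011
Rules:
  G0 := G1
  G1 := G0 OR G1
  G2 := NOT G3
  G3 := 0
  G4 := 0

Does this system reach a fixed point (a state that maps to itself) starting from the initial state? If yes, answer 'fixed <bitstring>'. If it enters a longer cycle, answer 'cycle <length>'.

Step 0: 10011
Step 1: G0=G1=0 G1=G0|G1=1|0=1 G2=NOT G3=NOT 1=0 G3=0(const) G4=0(const) -> 01000
Step 2: G0=G1=1 G1=G0|G1=0|1=1 G2=NOT G3=NOT 0=1 G3=0(const) G4=0(const) -> 11100
Step 3: G0=G1=1 G1=G0|G1=1|1=1 G2=NOT G3=NOT 0=1 G3=0(const) G4=0(const) -> 11100
Fixed point reached at step 2: 11100

Answer: fixed 11100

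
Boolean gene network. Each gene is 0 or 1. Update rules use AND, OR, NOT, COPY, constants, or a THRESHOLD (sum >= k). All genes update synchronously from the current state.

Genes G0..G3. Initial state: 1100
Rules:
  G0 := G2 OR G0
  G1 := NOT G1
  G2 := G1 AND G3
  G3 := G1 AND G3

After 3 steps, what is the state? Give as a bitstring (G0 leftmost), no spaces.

Step 1: G0=G2|G0=0|1=1 G1=NOT G1=NOT 1=0 G2=G1&G3=1&0=0 G3=G1&G3=1&0=0 -> 1000
Step 2: G0=G2|G0=0|1=1 G1=NOT G1=NOT 0=1 G2=G1&G3=0&0=0 G3=G1&G3=0&0=0 -> 1100
Step 3: G0=G2|G0=0|1=1 G1=NOT G1=NOT 1=0 G2=G1&G3=1&0=0 G3=G1&G3=1&0=0 -> 1000

1000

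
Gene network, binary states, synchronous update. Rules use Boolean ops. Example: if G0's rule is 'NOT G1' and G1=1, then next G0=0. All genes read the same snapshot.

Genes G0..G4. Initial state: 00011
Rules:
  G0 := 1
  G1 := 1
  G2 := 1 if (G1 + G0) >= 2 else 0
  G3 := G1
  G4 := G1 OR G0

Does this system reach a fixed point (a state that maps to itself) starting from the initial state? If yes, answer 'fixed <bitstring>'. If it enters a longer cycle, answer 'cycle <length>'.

Answer: fixed 11111

Derivation:
Step 0: 00011
Step 1: G0=1(const) G1=1(const) G2=(0+0>=2)=0 G3=G1=0 G4=G1|G0=0|0=0 -> 11000
Step 2: G0=1(const) G1=1(const) G2=(1+1>=2)=1 G3=G1=1 G4=G1|G0=1|1=1 -> 11111
Step 3: G0=1(const) G1=1(const) G2=(1+1>=2)=1 G3=G1=1 G4=G1|G0=1|1=1 -> 11111
Fixed point reached at step 2: 11111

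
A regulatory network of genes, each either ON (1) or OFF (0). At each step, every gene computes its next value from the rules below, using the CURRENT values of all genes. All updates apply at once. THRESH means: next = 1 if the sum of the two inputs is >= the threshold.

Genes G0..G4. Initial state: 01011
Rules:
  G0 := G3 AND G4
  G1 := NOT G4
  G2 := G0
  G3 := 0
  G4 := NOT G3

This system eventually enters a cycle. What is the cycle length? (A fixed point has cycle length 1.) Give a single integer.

Step 0: 01011
Step 1: G0=G3&G4=1&1=1 G1=NOT G4=NOT 1=0 G2=G0=0 G3=0(const) G4=NOT G3=NOT 1=0 -> 10000
Step 2: G0=G3&G4=0&0=0 G1=NOT G4=NOT 0=1 G2=G0=1 G3=0(const) G4=NOT G3=NOT 0=1 -> 01101
Step 3: G0=G3&G4=0&1=0 G1=NOT G4=NOT 1=0 G2=G0=0 G3=0(const) G4=NOT G3=NOT 0=1 -> 00001
Step 4: G0=G3&G4=0&1=0 G1=NOT G4=NOT 1=0 G2=G0=0 G3=0(const) G4=NOT G3=NOT 0=1 -> 00001
State from step 4 equals state from step 3 -> cycle length 1

Answer: 1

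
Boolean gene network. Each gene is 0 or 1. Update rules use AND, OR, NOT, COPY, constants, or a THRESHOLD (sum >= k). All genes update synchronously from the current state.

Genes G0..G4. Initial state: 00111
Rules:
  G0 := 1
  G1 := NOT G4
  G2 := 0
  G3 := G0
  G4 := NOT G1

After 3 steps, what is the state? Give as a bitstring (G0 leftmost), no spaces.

Step 1: G0=1(const) G1=NOT G4=NOT 1=0 G2=0(const) G3=G0=0 G4=NOT G1=NOT 0=1 -> 10001
Step 2: G0=1(const) G1=NOT G4=NOT 1=0 G2=0(const) G3=G0=1 G4=NOT G1=NOT 0=1 -> 10011
Step 3: G0=1(const) G1=NOT G4=NOT 1=0 G2=0(const) G3=G0=1 G4=NOT G1=NOT 0=1 -> 10011

10011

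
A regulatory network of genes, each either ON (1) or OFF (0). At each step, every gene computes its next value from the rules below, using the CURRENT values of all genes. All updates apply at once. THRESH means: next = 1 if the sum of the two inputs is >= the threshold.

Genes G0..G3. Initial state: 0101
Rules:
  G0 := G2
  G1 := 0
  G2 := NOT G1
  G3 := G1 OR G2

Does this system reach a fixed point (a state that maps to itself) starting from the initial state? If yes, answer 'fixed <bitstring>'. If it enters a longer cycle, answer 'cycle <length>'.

Step 0: 0101
Step 1: G0=G2=0 G1=0(const) G2=NOT G1=NOT 1=0 G3=G1|G2=1|0=1 -> 0001
Step 2: G0=G2=0 G1=0(const) G2=NOT G1=NOT 0=1 G3=G1|G2=0|0=0 -> 0010
Step 3: G0=G2=1 G1=0(const) G2=NOT G1=NOT 0=1 G3=G1|G2=0|1=1 -> 1011
Step 4: G0=G2=1 G1=0(const) G2=NOT G1=NOT 0=1 G3=G1|G2=0|1=1 -> 1011
Fixed point reached at step 3: 1011

Answer: fixed 1011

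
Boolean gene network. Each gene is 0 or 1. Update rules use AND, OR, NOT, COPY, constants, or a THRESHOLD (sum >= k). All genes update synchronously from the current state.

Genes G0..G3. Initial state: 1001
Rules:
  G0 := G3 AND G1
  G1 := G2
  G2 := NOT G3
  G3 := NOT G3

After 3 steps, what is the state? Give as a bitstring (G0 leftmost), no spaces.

Step 1: G0=G3&G1=1&0=0 G1=G2=0 G2=NOT G3=NOT 1=0 G3=NOT G3=NOT 1=0 -> 0000
Step 2: G0=G3&G1=0&0=0 G1=G2=0 G2=NOT G3=NOT 0=1 G3=NOT G3=NOT 0=1 -> 0011
Step 3: G0=G3&G1=1&0=0 G1=G2=1 G2=NOT G3=NOT 1=0 G3=NOT G3=NOT 1=0 -> 0100

0100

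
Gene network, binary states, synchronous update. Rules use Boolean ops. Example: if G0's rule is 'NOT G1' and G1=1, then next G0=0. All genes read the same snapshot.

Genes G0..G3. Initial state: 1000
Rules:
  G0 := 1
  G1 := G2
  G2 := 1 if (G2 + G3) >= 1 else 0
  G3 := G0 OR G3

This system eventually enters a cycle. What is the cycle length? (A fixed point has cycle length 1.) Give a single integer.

Step 0: 1000
Step 1: G0=1(const) G1=G2=0 G2=(0+0>=1)=0 G3=G0|G3=1|0=1 -> 1001
Step 2: G0=1(const) G1=G2=0 G2=(0+1>=1)=1 G3=G0|G3=1|1=1 -> 1011
Step 3: G0=1(const) G1=G2=1 G2=(1+1>=1)=1 G3=G0|G3=1|1=1 -> 1111
Step 4: G0=1(const) G1=G2=1 G2=(1+1>=1)=1 G3=G0|G3=1|1=1 -> 1111
State from step 4 equals state from step 3 -> cycle length 1

Answer: 1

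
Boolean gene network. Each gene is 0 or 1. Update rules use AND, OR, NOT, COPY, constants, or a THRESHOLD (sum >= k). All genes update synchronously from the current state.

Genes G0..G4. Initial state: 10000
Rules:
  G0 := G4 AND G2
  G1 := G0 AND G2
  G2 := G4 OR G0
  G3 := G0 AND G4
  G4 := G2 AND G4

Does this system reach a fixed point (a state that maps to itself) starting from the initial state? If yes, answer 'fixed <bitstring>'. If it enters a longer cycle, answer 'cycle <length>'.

Answer: fixed 00000

Derivation:
Step 0: 10000
Step 1: G0=G4&G2=0&0=0 G1=G0&G2=1&0=0 G2=G4|G0=0|1=1 G3=G0&G4=1&0=0 G4=G2&G4=0&0=0 -> 00100
Step 2: G0=G4&G2=0&1=0 G1=G0&G2=0&1=0 G2=G4|G0=0|0=0 G3=G0&G4=0&0=0 G4=G2&G4=1&0=0 -> 00000
Step 3: G0=G4&G2=0&0=0 G1=G0&G2=0&0=0 G2=G4|G0=0|0=0 G3=G0&G4=0&0=0 G4=G2&G4=0&0=0 -> 00000
Fixed point reached at step 2: 00000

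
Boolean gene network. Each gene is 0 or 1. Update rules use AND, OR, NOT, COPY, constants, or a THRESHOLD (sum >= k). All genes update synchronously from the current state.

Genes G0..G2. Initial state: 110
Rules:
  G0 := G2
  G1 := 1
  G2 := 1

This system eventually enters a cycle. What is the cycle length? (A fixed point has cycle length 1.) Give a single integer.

Answer: 1

Derivation:
Step 0: 110
Step 1: G0=G2=0 G1=1(const) G2=1(const) -> 011
Step 2: G0=G2=1 G1=1(const) G2=1(const) -> 111
Step 3: G0=G2=1 G1=1(const) G2=1(const) -> 111
State from step 3 equals state from step 2 -> cycle length 1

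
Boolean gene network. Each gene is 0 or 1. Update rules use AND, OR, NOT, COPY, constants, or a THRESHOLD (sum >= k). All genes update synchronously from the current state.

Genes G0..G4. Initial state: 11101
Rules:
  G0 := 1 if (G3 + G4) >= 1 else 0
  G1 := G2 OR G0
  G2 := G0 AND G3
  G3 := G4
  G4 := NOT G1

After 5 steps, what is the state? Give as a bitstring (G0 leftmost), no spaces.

Step 1: G0=(0+1>=1)=1 G1=G2|G0=1|1=1 G2=G0&G3=1&0=0 G3=G4=1 G4=NOT G1=NOT 1=0 -> 11010
Step 2: G0=(1+0>=1)=1 G1=G2|G0=0|1=1 G2=G0&G3=1&1=1 G3=G4=0 G4=NOT G1=NOT 1=0 -> 11100
Step 3: G0=(0+0>=1)=0 G1=G2|G0=1|1=1 G2=G0&G3=1&0=0 G3=G4=0 G4=NOT G1=NOT 1=0 -> 01000
Step 4: G0=(0+0>=1)=0 G1=G2|G0=0|0=0 G2=G0&G3=0&0=0 G3=G4=0 G4=NOT G1=NOT 1=0 -> 00000
Step 5: G0=(0+0>=1)=0 G1=G2|G0=0|0=0 G2=G0&G3=0&0=0 G3=G4=0 G4=NOT G1=NOT 0=1 -> 00001

00001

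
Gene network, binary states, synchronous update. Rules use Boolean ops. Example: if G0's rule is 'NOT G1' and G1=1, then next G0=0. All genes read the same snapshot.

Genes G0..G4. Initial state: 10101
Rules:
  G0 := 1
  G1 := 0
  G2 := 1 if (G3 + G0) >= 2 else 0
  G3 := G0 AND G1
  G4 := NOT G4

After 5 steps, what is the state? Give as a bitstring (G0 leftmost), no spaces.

Step 1: G0=1(const) G1=0(const) G2=(0+1>=2)=0 G3=G0&G1=1&0=0 G4=NOT G4=NOT 1=0 -> 10000
Step 2: G0=1(const) G1=0(const) G2=(0+1>=2)=0 G3=G0&G1=1&0=0 G4=NOT G4=NOT 0=1 -> 10001
Step 3: G0=1(const) G1=0(const) G2=(0+1>=2)=0 G3=G0&G1=1&0=0 G4=NOT G4=NOT 1=0 -> 10000
Step 4: G0=1(const) G1=0(const) G2=(0+1>=2)=0 G3=G0&G1=1&0=0 G4=NOT G4=NOT 0=1 -> 10001
Step 5: G0=1(const) G1=0(const) G2=(0+1>=2)=0 G3=G0&G1=1&0=0 G4=NOT G4=NOT 1=0 -> 10000

10000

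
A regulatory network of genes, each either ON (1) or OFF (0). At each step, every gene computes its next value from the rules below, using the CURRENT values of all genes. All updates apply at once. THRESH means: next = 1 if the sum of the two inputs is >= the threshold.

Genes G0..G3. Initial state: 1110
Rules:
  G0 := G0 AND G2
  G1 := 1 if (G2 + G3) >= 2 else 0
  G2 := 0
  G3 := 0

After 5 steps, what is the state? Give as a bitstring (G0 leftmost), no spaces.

Step 1: G0=G0&G2=1&1=1 G1=(1+0>=2)=0 G2=0(const) G3=0(const) -> 1000
Step 2: G0=G0&G2=1&0=0 G1=(0+0>=2)=0 G2=0(const) G3=0(const) -> 0000
Step 3: G0=G0&G2=0&0=0 G1=(0+0>=2)=0 G2=0(const) G3=0(const) -> 0000
Step 4: G0=G0&G2=0&0=0 G1=(0+0>=2)=0 G2=0(const) G3=0(const) -> 0000
Step 5: G0=G0&G2=0&0=0 G1=(0+0>=2)=0 G2=0(const) G3=0(const) -> 0000

0000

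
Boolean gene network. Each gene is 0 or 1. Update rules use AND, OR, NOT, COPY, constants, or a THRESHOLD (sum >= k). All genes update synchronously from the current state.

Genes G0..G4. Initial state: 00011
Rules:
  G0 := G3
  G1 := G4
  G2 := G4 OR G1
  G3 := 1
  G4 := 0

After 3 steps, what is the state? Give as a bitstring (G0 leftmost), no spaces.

Step 1: G0=G3=1 G1=G4=1 G2=G4|G1=1|0=1 G3=1(const) G4=0(const) -> 11110
Step 2: G0=G3=1 G1=G4=0 G2=G4|G1=0|1=1 G3=1(const) G4=0(const) -> 10110
Step 3: G0=G3=1 G1=G4=0 G2=G4|G1=0|0=0 G3=1(const) G4=0(const) -> 10010

10010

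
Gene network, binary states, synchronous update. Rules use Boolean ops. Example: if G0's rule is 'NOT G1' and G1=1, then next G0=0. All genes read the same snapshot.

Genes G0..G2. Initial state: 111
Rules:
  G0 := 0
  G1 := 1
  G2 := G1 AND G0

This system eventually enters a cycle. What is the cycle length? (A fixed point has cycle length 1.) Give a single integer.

Step 0: 111
Step 1: G0=0(const) G1=1(const) G2=G1&G0=1&1=1 -> 011
Step 2: G0=0(const) G1=1(const) G2=G1&G0=1&0=0 -> 010
Step 3: G0=0(const) G1=1(const) G2=G1&G0=1&0=0 -> 010
State from step 3 equals state from step 2 -> cycle length 1

Answer: 1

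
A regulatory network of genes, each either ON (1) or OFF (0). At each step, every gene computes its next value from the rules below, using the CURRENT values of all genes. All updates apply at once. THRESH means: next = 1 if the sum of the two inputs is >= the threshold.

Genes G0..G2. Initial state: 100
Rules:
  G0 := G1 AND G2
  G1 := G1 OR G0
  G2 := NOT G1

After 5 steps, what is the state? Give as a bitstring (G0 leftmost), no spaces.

Step 1: G0=G1&G2=0&0=0 G1=G1|G0=0|1=1 G2=NOT G1=NOT 0=1 -> 011
Step 2: G0=G1&G2=1&1=1 G1=G1|G0=1|0=1 G2=NOT G1=NOT 1=0 -> 110
Step 3: G0=G1&G2=1&0=0 G1=G1|G0=1|1=1 G2=NOT G1=NOT 1=0 -> 010
Step 4: G0=G1&G2=1&0=0 G1=G1|G0=1|0=1 G2=NOT G1=NOT 1=0 -> 010
Step 5: G0=G1&G2=1&0=0 G1=G1|G0=1|0=1 G2=NOT G1=NOT 1=0 -> 010

010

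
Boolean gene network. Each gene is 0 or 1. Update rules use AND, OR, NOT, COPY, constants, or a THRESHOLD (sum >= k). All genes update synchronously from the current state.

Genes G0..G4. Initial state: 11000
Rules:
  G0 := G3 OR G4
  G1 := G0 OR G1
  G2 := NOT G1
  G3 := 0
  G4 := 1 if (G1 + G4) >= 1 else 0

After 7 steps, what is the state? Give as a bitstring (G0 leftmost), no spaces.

Step 1: G0=G3|G4=0|0=0 G1=G0|G1=1|1=1 G2=NOT G1=NOT 1=0 G3=0(const) G4=(1+0>=1)=1 -> 01001
Step 2: G0=G3|G4=0|1=1 G1=G0|G1=0|1=1 G2=NOT G1=NOT 1=0 G3=0(const) G4=(1+1>=1)=1 -> 11001
Step 3: G0=G3|G4=0|1=1 G1=G0|G1=1|1=1 G2=NOT G1=NOT 1=0 G3=0(const) G4=(1+1>=1)=1 -> 11001
Step 4: G0=G3|G4=0|1=1 G1=G0|G1=1|1=1 G2=NOT G1=NOT 1=0 G3=0(const) G4=(1+1>=1)=1 -> 11001
Step 5: G0=G3|G4=0|1=1 G1=G0|G1=1|1=1 G2=NOT G1=NOT 1=0 G3=0(const) G4=(1+1>=1)=1 -> 11001
Step 6: G0=G3|G4=0|1=1 G1=G0|G1=1|1=1 G2=NOT G1=NOT 1=0 G3=0(const) G4=(1+1>=1)=1 -> 11001
Step 7: G0=G3|G4=0|1=1 G1=G0|G1=1|1=1 G2=NOT G1=NOT 1=0 G3=0(const) G4=(1+1>=1)=1 -> 11001

11001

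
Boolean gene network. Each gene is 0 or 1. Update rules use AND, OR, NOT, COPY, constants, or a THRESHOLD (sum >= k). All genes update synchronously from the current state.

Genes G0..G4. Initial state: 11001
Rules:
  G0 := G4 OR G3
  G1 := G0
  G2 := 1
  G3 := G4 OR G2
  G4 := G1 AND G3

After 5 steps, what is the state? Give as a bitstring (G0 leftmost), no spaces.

Step 1: G0=G4|G3=1|0=1 G1=G0=1 G2=1(const) G3=G4|G2=1|0=1 G4=G1&G3=1&0=0 -> 11110
Step 2: G0=G4|G3=0|1=1 G1=G0=1 G2=1(const) G3=G4|G2=0|1=1 G4=G1&G3=1&1=1 -> 11111
Step 3: G0=G4|G3=1|1=1 G1=G0=1 G2=1(const) G3=G4|G2=1|1=1 G4=G1&G3=1&1=1 -> 11111
Step 4: G0=G4|G3=1|1=1 G1=G0=1 G2=1(const) G3=G4|G2=1|1=1 G4=G1&G3=1&1=1 -> 11111
Step 5: G0=G4|G3=1|1=1 G1=G0=1 G2=1(const) G3=G4|G2=1|1=1 G4=G1&G3=1&1=1 -> 11111

11111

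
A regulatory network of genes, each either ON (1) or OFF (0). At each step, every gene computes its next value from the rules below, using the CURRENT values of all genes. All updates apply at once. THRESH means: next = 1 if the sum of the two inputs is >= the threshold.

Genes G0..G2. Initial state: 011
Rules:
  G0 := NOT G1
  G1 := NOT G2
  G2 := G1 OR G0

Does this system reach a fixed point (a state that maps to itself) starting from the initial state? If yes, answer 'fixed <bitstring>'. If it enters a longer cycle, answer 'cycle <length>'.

Answer: cycle 3

Derivation:
Step 0: 011
Step 1: G0=NOT G1=NOT 1=0 G1=NOT G2=NOT 1=0 G2=G1|G0=1|0=1 -> 001
Step 2: G0=NOT G1=NOT 0=1 G1=NOT G2=NOT 1=0 G2=G1|G0=0|0=0 -> 100
Step 3: G0=NOT G1=NOT 0=1 G1=NOT G2=NOT 0=1 G2=G1|G0=0|1=1 -> 111
Step 4: G0=NOT G1=NOT 1=0 G1=NOT G2=NOT 1=0 G2=G1|G0=1|1=1 -> 001
Cycle of length 3 starting at step 1 -> no fixed point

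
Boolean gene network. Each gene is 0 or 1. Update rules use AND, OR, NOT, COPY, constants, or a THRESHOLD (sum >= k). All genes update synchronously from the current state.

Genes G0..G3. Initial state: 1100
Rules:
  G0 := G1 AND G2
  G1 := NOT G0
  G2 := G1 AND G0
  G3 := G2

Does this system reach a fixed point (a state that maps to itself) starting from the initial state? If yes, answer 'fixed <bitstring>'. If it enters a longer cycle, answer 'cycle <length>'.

Step 0: 1100
Step 1: G0=G1&G2=1&0=0 G1=NOT G0=NOT 1=0 G2=G1&G0=1&1=1 G3=G2=0 -> 0010
Step 2: G0=G1&G2=0&1=0 G1=NOT G0=NOT 0=1 G2=G1&G0=0&0=0 G3=G2=1 -> 0101
Step 3: G0=G1&G2=1&0=0 G1=NOT G0=NOT 0=1 G2=G1&G0=1&0=0 G3=G2=0 -> 0100
Step 4: G0=G1&G2=1&0=0 G1=NOT G0=NOT 0=1 G2=G1&G0=1&0=0 G3=G2=0 -> 0100
Fixed point reached at step 3: 0100

Answer: fixed 0100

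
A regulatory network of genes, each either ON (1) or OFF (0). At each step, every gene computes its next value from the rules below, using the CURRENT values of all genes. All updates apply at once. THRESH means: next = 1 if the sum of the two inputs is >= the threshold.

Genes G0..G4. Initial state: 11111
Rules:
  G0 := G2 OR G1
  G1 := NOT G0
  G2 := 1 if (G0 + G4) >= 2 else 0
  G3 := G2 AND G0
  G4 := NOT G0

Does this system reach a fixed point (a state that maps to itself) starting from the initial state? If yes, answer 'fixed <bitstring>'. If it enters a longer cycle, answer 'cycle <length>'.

Answer: cycle 5

Derivation:
Step 0: 11111
Step 1: G0=G2|G1=1|1=1 G1=NOT G0=NOT 1=0 G2=(1+1>=2)=1 G3=G2&G0=1&1=1 G4=NOT G0=NOT 1=0 -> 10110
Step 2: G0=G2|G1=1|0=1 G1=NOT G0=NOT 1=0 G2=(1+0>=2)=0 G3=G2&G0=1&1=1 G4=NOT G0=NOT 1=0 -> 10010
Step 3: G0=G2|G1=0|0=0 G1=NOT G0=NOT 1=0 G2=(1+0>=2)=0 G3=G2&G0=0&1=0 G4=NOT G0=NOT 1=0 -> 00000
Step 4: G0=G2|G1=0|0=0 G1=NOT G0=NOT 0=1 G2=(0+0>=2)=0 G3=G2&G0=0&0=0 G4=NOT G0=NOT 0=1 -> 01001
Step 5: G0=G2|G1=0|1=1 G1=NOT G0=NOT 0=1 G2=(0+1>=2)=0 G3=G2&G0=0&0=0 G4=NOT G0=NOT 0=1 -> 11001
Step 6: G0=G2|G1=0|1=1 G1=NOT G0=NOT 1=0 G2=(1+1>=2)=1 G3=G2&G0=0&1=0 G4=NOT G0=NOT 1=0 -> 10100
Step 7: G0=G2|G1=1|0=1 G1=NOT G0=NOT 1=0 G2=(1+0>=2)=0 G3=G2&G0=1&1=1 G4=NOT G0=NOT 1=0 -> 10010
Cycle of length 5 starting at step 2 -> no fixed point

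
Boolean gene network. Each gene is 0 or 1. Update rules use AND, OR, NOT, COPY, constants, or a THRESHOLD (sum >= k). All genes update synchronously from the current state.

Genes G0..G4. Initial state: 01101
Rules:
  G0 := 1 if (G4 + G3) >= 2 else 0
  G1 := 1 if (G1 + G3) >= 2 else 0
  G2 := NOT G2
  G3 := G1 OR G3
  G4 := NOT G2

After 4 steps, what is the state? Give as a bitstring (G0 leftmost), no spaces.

Step 1: G0=(1+0>=2)=0 G1=(1+0>=2)=0 G2=NOT G2=NOT 1=0 G3=G1|G3=1|0=1 G4=NOT G2=NOT 1=0 -> 00010
Step 2: G0=(0+1>=2)=0 G1=(0+1>=2)=0 G2=NOT G2=NOT 0=1 G3=G1|G3=0|1=1 G4=NOT G2=NOT 0=1 -> 00111
Step 3: G0=(1+1>=2)=1 G1=(0+1>=2)=0 G2=NOT G2=NOT 1=0 G3=G1|G3=0|1=1 G4=NOT G2=NOT 1=0 -> 10010
Step 4: G0=(0+1>=2)=0 G1=(0+1>=2)=0 G2=NOT G2=NOT 0=1 G3=G1|G3=0|1=1 G4=NOT G2=NOT 0=1 -> 00111

00111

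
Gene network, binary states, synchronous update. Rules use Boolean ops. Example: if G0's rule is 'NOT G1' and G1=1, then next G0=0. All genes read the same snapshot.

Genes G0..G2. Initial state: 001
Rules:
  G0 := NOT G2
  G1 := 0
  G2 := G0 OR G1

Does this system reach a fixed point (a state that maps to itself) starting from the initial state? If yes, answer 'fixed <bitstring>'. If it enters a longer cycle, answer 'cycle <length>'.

Step 0: 001
Step 1: G0=NOT G2=NOT 1=0 G1=0(const) G2=G0|G1=0|0=0 -> 000
Step 2: G0=NOT G2=NOT 0=1 G1=0(const) G2=G0|G1=0|0=0 -> 100
Step 3: G0=NOT G2=NOT 0=1 G1=0(const) G2=G0|G1=1|0=1 -> 101
Step 4: G0=NOT G2=NOT 1=0 G1=0(const) G2=G0|G1=1|0=1 -> 001
Cycle of length 4 starting at step 0 -> no fixed point

Answer: cycle 4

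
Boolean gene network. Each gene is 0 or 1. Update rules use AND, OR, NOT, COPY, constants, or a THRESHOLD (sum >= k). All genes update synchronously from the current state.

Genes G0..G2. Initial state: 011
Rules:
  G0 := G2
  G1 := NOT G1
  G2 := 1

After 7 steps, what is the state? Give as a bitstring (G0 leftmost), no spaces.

Step 1: G0=G2=1 G1=NOT G1=NOT 1=0 G2=1(const) -> 101
Step 2: G0=G2=1 G1=NOT G1=NOT 0=1 G2=1(const) -> 111
Step 3: G0=G2=1 G1=NOT G1=NOT 1=0 G2=1(const) -> 101
Step 4: G0=G2=1 G1=NOT G1=NOT 0=1 G2=1(const) -> 111
Step 5: G0=G2=1 G1=NOT G1=NOT 1=0 G2=1(const) -> 101
Step 6: G0=G2=1 G1=NOT G1=NOT 0=1 G2=1(const) -> 111
Step 7: G0=G2=1 G1=NOT G1=NOT 1=0 G2=1(const) -> 101

101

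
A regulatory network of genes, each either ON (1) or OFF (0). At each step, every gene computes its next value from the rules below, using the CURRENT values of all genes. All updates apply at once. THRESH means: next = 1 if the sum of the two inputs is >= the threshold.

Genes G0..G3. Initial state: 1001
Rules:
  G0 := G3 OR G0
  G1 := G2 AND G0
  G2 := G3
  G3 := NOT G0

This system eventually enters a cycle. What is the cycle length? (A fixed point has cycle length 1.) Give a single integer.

Answer: 1

Derivation:
Step 0: 1001
Step 1: G0=G3|G0=1|1=1 G1=G2&G0=0&1=0 G2=G3=1 G3=NOT G0=NOT 1=0 -> 1010
Step 2: G0=G3|G0=0|1=1 G1=G2&G0=1&1=1 G2=G3=0 G3=NOT G0=NOT 1=0 -> 1100
Step 3: G0=G3|G0=0|1=1 G1=G2&G0=0&1=0 G2=G3=0 G3=NOT G0=NOT 1=0 -> 1000
Step 4: G0=G3|G0=0|1=1 G1=G2&G0=0&1=0 G2=G3=0 G3=NOT G0=NOT 1=0 -> 1000
State from step 4 equals state from step 3 -> cycle length 1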